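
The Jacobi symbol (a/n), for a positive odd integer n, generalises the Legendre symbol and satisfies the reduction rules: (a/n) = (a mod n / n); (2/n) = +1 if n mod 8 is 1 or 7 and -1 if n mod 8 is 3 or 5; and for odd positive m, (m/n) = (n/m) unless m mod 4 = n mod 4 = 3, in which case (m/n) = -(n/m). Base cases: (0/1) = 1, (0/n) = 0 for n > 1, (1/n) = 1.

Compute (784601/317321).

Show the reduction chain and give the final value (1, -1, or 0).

(784601/317321) = (149959/317321)   [reduce mod 317321]
reciprocity: (149959/317321) = +1·(317321/149959) since 149959 mod 4 = 3, 317321 mod 4 = 1; sign now +1
(317321/149959) = (17403/149959)   [reduce mod 149959]
reciprocity: (17403/149959) = -1·(149959/17403) since 17403 mod 4 = 3, 149959 mod 4 = 3; sign now -1
(149959/17403) = (10735/17403)   [reduce mod 17403]
reciprocity: (10735/17403) = -1·(17403/10735) since 10735 mod 4 = 3, 17403 mod 4 = 3; sign now +1
(17403/10735) = (6668/10735)   [reduce mod 10735]
6668 = 2^2·1667; (2/10735) = +1 since 10735 mod 8 = 7, so (6668/10735) = (+1)^2·(1667/10735); sign now +1
reciprocity: (1667/10735) = -1·(10735/1667) since 1667 mod 4 = 3, 10735 mod 4 = 3; sign now -1
(10735/1667) = (733/1667)   [reduce mod 1667]
reciprocity: (733/1667) = +1·(1667/733) since 733 mod 4 = 1, 1667 mod 4 = 3; sign now -1
(1667/733) = (201/733)   [reduce mod 733]
reciprocity: (201/733) = +1·(733/201) since 201 mod 4 = 1, 733 mod 4 = 1; sign now -1
(733/201) = (130/201)   [reduce mod 201]
130 = 2^1·65; (2/201) = +1 since 201 mod 8 = 1, so (130/201) = (+1)^1·(65/201); sign now -1
reciprocity: (65/201) = +1·(201/65) since 65 mod 4 = 1, 201 mod 4 = 1; sign now -1
(201/65) = (6/65)   [reduce mod 65]
6 = 2^1·3; (2/65) = +1 since 65 mod 8 = 1, so (6/65) = (+1)^1·(3/65); sign now -1
reciprocity: (3/65) = +1·(65/3) since 3 mod 4 = 3, 65 mod 4 = 1; sign now -1
(65/3) = (2/3)   [reduce mod 3]
2 = 2^1·1; (2/3) = -1 since 3 mod 8 = 3, so (2/3) = (-1)^1·(1/3); sign now +1
(1/3) = 1; final value = sign = +1

1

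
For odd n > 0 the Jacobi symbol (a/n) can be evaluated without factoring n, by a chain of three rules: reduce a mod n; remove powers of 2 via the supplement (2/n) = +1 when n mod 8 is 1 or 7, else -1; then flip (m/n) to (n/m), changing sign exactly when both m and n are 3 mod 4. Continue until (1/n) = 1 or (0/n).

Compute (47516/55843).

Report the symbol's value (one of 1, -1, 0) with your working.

47516 = 2^2·11879; (2/55843) = -1 since 55843 mod 8 = 3, so (47516/55843) = (-1)^2·(11879/55843); sign now +1
reciprocity: (11879/55843) = -1·(55843/11879) since 11879 mod 4 = 3, 55843 mod 4 = 3; sign now -1
(55843/11879) = (8327/11879)   [reduce mod 11879]
reciprocity: (8327/11879) = -1·(11879/8327) since 8327 mod 4 = 3, 11879 mod 4 = 3; sign now +1
(11879/8327) = (3552/8327)   [reduce mod 8327]
3552 = 2^5·111; (2/8327) = +1 since 8327 mod 8 = 7, so (3552/8327) = (+1)^5·(111/8327); sign now +1
reciprocity: (111/8327) = -1·(8327/111) since 111 mod 4 = 3, 8327 mod 4 = 3; sign now -1
(8327/111) = (2/111)   [reduce mod 111]
2 = 2^1·1; (2/111) = +1 since 111 mod 8 = 7, so (2/111) = (+1)^1·(1/111); sign now -1
(1/111) = 1; final value = sign = -1

-1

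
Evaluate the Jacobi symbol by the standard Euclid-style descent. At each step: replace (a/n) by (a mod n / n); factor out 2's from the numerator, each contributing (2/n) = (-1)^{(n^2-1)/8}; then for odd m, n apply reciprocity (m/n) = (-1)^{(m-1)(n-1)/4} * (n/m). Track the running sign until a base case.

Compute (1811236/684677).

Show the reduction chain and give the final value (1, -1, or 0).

0

(1811236/684677) = (441882/684677)   [reduce mod 684677]
441882 = 2^1·220941; (2/684677) = -1 since 684677 mod 8 = 5, so (441882/684677) = (-1)^1·(220941/684677); sign now -1
reciprocity: (220941/684677) = +1·(684677/220941) since 220941 mod 4 = 1, 684677 mod 4 = 1; sign now -1
(684677/220941) = (21854/220941)   [reduce mod 220941]
21854 = 2^1·10927; (2/220941) = -1 since 220941 mod 8 = 5, so (21854/220941) = (-1)^1·(10927/220941); sign now +1
reciprocity: (10927/220941) = +1·(220941/10927) since 10927 mod 4 = 3, 220941 mod 4 = 1; sign now +1
(220941/10927) = (2401/10927)   [reduce mod 10927]
reciprocity: (2401/10927) = +1·(10927/2401) since 2401 mod 4 = 1, 10927 mod 4 = 3; sign now +1
(10927/2401) = (1323/2401)   [reduce mod 2401]
reciprocity: (1323/2401) = +1·(2401/1323) since 1323 mod 4 = 3, 2401 mod 4 = 1; sign now +1
(2401/1323) = (1078/1323)   [reduce mod 1323]
1078 = 2^1·539; (2/1323) = -1 since 1323 mod 8 = 3, so (1078/1323) = (-1)^1·(539/1323); sign now -1
reciprocity: (539/1323) = -1·(1323/539) since 539 mod 4 = 3, 1323 mod 4 = 3; sign now +1
(1323/539) = (245/539)   [reduce mod 539]
reciprocity: (245/539) = +1·(539/245) since 245 mod 4 = 1, 539 mod 4 = 3; sign now +1
(539/245) = (49/245)   [reduce mod 245]
reciprocity: (49/245) = +1·(245/49) since 49 mod 4 = 1, 245 mod 4 = 1; sign now +1
(245/49) = (0/49)   [reduce mod 49]
(0/49) = 0   [gcd(a, n) > 1]; final value = 0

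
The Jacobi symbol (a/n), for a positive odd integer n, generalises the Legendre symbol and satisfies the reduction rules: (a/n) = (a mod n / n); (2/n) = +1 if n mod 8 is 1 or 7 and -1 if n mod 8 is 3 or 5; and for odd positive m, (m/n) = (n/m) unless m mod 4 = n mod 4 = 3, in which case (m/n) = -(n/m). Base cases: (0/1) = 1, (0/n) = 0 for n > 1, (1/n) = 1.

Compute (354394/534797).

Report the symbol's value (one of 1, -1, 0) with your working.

-1

factor out 2^1: 354394 = 2^1·177197; with 534797 mod 8 = 5, (2/534797) = -1; sign now -1; continue with (177197/534797)
flip (177197/534797) -> (534797/177197): both odd, 177197 mod 4 = 1, 534797 mod 4 = 1, so the flip contributes +1; sign now -1
(534797/177197): 534797 mod 177197 = 3206, so (534797/177197) = (3206/177197)
factor out 2^1: 3206 = 2^1·1603; with 177197 mod 8 = 5, (2/177197) = -1; sign now +1; continue with (1603/177197)
flip (1603/177197) -> (177197/1603): both odd, 1603 mod 4 = 3, 177197 mod 4 = 1, so the flip contributes +1; sign now +1
(177197/1603): 177197 mod 1603 = 867, so (177197/1603) = (867/1603)
flip (867/1603) -> (1603/867): both odd, 867 mod 4 = 3, 1603 mod 4 = 3, so the flip contributes -1; sign now -1
(1603/867): 1603 mod 867 = 736, so (1603/867) = (736/867)
factor out 2^5: 736 = 2^5·23; with 867 mod 8 = 3, (2/867) = -1; sign now +1; continue with (23/867)
flip (23/867) -> (867/23): both odd, 23 mod 4 = 3, 867 mod 4 = 3, so the flip contributes -1; sign now -1
(867/23): 867 mod 23 = 16, so (867/23) = (16/23)
factor out 2^4: 16 = 2^4·1; with 23 mod 8 = 7, (2/23) = +1; sign now -1; continue with (1/23)
reached (1/23) = 1, so the symbol is -1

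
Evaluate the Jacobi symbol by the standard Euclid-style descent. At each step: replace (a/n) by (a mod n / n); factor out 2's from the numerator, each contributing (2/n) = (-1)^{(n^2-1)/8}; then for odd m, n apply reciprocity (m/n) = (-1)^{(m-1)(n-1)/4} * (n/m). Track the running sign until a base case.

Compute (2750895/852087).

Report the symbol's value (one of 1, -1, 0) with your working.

(2750895/852087): 2750895 mod 852087 = 194634, so (2750895/852087) = (194634/852087)
factor out 2^1: 194634 = 2^1·97317; with 852087 mod 8 = 7, (2/852087) = +1; sign now +1; continue with (97317/852087)
flip (97317/852087) -> (852087/97317): both odd, 97317 mod 4 = 1, 852087 mod 4 = 3, so the flip contributes +1; sign now +1
(852087/97317): 852087 mod 97317 = 73551, so (852087/97317) = (73551/97317)
flip (73551/97317) -> (97317/73551): both odd, 73551 mod 4 = 3, 97317 mod 4 = 1, so the flip contributes +1; sign now +1
(97317/73551): 97317 mod 73551 = 23766, so (97317/73551) = (23766/73551)
factor out 2^1: 23766 = 2^1·11883; with 73551 mod 8 = 7, (2/73551) = +1; sign now +1; continue with (11883/73551)
flip (11883/73551) -> (73551/11883): both odd, 11883 mod 4 = 3, 73551 mod 4 = 3, so the flip contributes -1; sign now -1
(73551/11883): 73551 mod 11883 = 2253, so (73551/11883) = (2253/11883)
flip (2253/11883) -> (11883/2253): both odd, 2253 mod 4 = 1, 11883 mod 4 = 3, so the flip contributes +1; sign now -1
(11883/2253): 11883 mod 2253 = 618, so (11883/2253) = (618/2253)
factor out 2^1: 618 = 2^1·309; with 2253 mod 8 = 5, (2/2253) = -1; sign now +1; continue with (309/2253)
flip (309/2253) -> (2253/309): both odd, 309 mod 4 = 1, 2253 mod 4 = 1, so the flip contributes +1; sign now +1
(2253/309): 2253 mod 309 = 90, so (2253/309) = (90/309)
factor out 2^1: 90 = 2^1·45; with 309 mod 8 = 5, (2/309) = -1; sign now -1; continue with (45/309)
flip (45/309) -> (309/45): both odd, 45 mod 4 = 1, 309 mod 4 = 1, so the flip contributes +1; sign now -1
(309/45): 309 mod 45 = 39, so (309/45) = (39/45)
flip (39/45) -> (45/39): both odd, 39 mod 4 = 3, 45 mod 4 = 1, so the flip contributes +1; sign now -1
(45/39): 45 mod 39 = 6, so (45/39) = (6/39)
factor out 2^1: 6 = 2^1·3; with 39 mod 8 = 7, (2/39) = +1; sign now -1; continue with (3/39)
flip (3/39) -> (39/3): both odd, 3 mod 4 = 3, 39 mod 4 = 3, so the flip contributes -1; sign now +1
(39/3): 39 mod 3 = 0, so (39/3) = (0/3)
reached (0/3); gcd(a, n) > 1, so (0/3) = 0 and the symbol is 0

0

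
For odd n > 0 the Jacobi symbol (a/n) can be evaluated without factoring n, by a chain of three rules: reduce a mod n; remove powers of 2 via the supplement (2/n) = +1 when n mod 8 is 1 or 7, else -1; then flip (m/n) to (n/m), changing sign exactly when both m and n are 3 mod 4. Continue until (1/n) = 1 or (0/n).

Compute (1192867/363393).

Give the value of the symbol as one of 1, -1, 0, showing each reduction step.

(1192867/363393) = (102688/363393)   [reduce mod 363393]
102688 = 2^5·3209; (2/363393) = +1 since 363393 mod 8 = 1, so (102688/363393) = (+1)^5·(3209/363393); sign now +1
reciprocity: (3209/363393) = +1·(363393/3209) since 3209 mod 4 = 1, 363393 mod 4 = 1; sign now +1
(363393/3209) = (776/3209)   [reduce mod 3209]
776 = 2^3·97; (2/3209) = +1 since 3209 mod 8 = 1, so (776/3209) = (+1)^3·(97/3209); sign now +1
reciprocity: (97/3209) = +1·(3209/97) since 97 mod 4 = 1, 3209 mod 4 = 1; sign now +1
(3209/97) = (8/97)   [reduce mod 97]
8 = 2^3·1; (2/97) = +1 since 97 mod 8 = 1, so (8/97) = (+1)^3·(1/97); sign now +1
(1/97) = 1; final value = sign = +1

1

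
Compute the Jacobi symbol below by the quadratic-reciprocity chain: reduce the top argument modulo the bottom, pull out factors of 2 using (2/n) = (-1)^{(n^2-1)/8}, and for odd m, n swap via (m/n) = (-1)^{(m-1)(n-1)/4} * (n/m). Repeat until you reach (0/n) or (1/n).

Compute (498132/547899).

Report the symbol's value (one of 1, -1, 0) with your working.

498132 = 2^2·124533; (2/547899) = -1 since 547899 mod 8 = 3, so (498132/547899) = (-1)^2·(124533/547899); sign now +1
reciprocity: (124533/547899) = +1·(547899/124533) since 124533 mod 4 = 1, 547899 mod 4 = 3; sign now +1
(547899/124533) = (49767/124533)   [reduce mod 124533]
reciprocity: (49767/124533) = +1·(124533/49767) since 49767 mod 4 = 3, 124533 mod 4 = 1; sign now +1
(124533/49767) = (24999/49767)   [reduce mod 49767]
reciprocity: (24999/49767) = -1·(49767/24999) since 24999 mod 4 = 3, 49767 mod 4 = 3; sign now -1
(49767/24999) = (24768/24999)   [reduce mod 24999]
24768 = 2^6·387; (2/24999) = +1 since 24999 mod 8 = 7, so (24768/24999) = (+1)^6·(387/24999); sign now -1
reciprocity: (387/24999) = -1·(24999/387) since 387 mod 4 = 3, 24999 mod 4 = 3; sign now +1
(24999/387) = (231/387)   [reduce mod 387]
reciprocity: (231/387) = -1·(387/231) since 231 mod 4 = 3, 387 mod 4 = 3; sign now -1
(387/231) = (156/231)   [reduce mod 231]
156 = 2^2·39; (2/231) = +1 since 231 mod 8 = 7, so (156/231) = (+1)^2·(39/231); sign now -1
reciprocity: (39/231) = -1·(231/39) since 39 mod 4 = 3, 231 mod 4 = 3; sign now +1
(231/39) = (36/39)   [reduce mod 39]
36 = 2^2·9; (2/39) = +1 since 39 mod 8 = 7, so (36/39) = (+1)^2·(9/39); sign now +1
reciprocity: (9/39) = +1·(39/9) since 9 mod 4 = 1, 39 mod 4 = 3; sign now +1
(39/9) = (3/9)   [reduce mod 9]
reciprocity: (3/9) = +1·(9/3) since 3 mod 4 = 3, 9 mod 4 = 1; sign now +1
(9/3) = (0/3)   [reduce mod 3]
(0/3) = 0   [gcd(a, n) > 1]; final value = 0

0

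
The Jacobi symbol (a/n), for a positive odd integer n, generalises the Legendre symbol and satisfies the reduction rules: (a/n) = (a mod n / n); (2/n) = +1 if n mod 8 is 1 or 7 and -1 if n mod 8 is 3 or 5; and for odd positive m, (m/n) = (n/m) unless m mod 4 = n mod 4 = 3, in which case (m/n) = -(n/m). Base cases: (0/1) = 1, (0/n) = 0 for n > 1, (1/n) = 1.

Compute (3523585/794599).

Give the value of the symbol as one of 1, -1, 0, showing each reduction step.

0

(3523585/794599): 3523585 mod 794599 = 345189, so (3523585/794599) = (345189/794599)
flip (345189/794599) -> (794599/345189): both odd, 345189 mod 4 = 1, 794599 mod 4 = 3, so the flip contributes +1; sign now +1
(794599/345189): 794599 mod 345189 = 104221, so (794599/345189) = (104221/345189)
flip (104221/345189) -> (345189/104221): both odd, 104221 mod 4 = 1, 345189 mod 4 = 1, so the flip contributes +1; sign now +1
(345189/104221): 345189 mod 104221 = 32526, so (345189/104221) = (32526/104221)
factor out 2^1: 32526 = 2^1·16263; with 104221 mod 8 = 5, (2/104221) = -1; sign now -1; continue with (16263/104221)
flip (16263/104221) -> (104221/16263): both odd, 16263 mod 4 = 3, 104221 mod 4 = 1, so the flip contributes +1; sign now -1
(104221/16263): 104221 mod 16263 = 6643, so (104221/16263) = (6643/16263)
flip (6643/16263) -> (16263/6643): both odd, 6643 mod 4 = 3, 16263 mod 4 = 3, so the flip contributes -1; sign now +1
(16263/6643): 16263 mod 6643 = 2977, so (16263/6643) = (2977/6643)
flip (2977/6643) -> (6643/2977): both odd, 2977 mod 4 = 1, 6643 mod 4 = 3, so the flip contributes +1; sign now +1
(6643/2977): 6643 mod 2977 = 689, so (6643/2977) = (689/2977)
flip (689/2977) -> (2977/689): both odd, 689 mod 4 = 1, 2977 mod 4 = 1, so the flip contributes +1; sign now +1
(2977/689): 2977 mod 689 = 221, so (2977/689) = (221/689)
flip (221/689) -> (689/221): both odd, 221 mod 4 = 1, 689 mod 4 = 1, so the flip contributes +1; sign now +1
(689/221): 689 mod 221 = 26, so (689/221) = (26/221)
factor out 2^1: 26 = 2^1·13; with 221 mod 8 = 5, (2/221) = -1; sign now -1; continue with (13/221)
flip (13/221) -> (221/13): both odd, 13 mod 4 = 1, 221 mod 4 = 1, so the flip contributes +1; sign now -1
(221/13): 221 mod 13 = 0, so (221/13) = (0/13)
reached (0/13); gcd(a, n) > 1, so (0/13) = 0 and the symbol is 0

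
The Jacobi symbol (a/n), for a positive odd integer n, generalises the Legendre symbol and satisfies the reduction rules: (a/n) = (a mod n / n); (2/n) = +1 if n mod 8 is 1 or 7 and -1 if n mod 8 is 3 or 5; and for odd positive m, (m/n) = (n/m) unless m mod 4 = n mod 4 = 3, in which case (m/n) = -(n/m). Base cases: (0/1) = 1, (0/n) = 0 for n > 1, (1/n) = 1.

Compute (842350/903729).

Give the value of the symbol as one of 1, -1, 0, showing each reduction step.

1

factor out 2^1: 842350 = 2^1·421175; with 903729 mod 8 = 1, (2/903729) = +1; sign now +1; continue with (421175/903729)
flip (421175/903729) -> (903729/421175): both odd, 421175 mod 4 = 3, 903729 mod 4 = 1, so the flip contributes +1; sign now +1
(903729/421175): 903729 mod 421175 = 61379, so (903729/421175) = (61379/421175)
flip (61379/421175) -> (421175/61379): both odd, 61379 mod 4 = 3, 421175 mod 4 = 3, so the flip contributes -1; sign now -1
(421175/61379): 421175 mod 61379 = 52901, so (421175/61379) = (52901/61379)
flip (52901/61379) -> (61379/52901): both odd, 52901 mod 4 = 1, 61379 mod 4 = 3, so the flip contributes +1; sign now -1
(61379/52901): 61379 mod 52901 = 8478, so (61379/52901) = (8478/52901)
factor out 2^1: 8478 = 2^1·4239; with 52901 mod 8 = 5, (2/52901) = -1; sign now +1; continue with (4239/52901)
flip (4239/52901) -> (52901/4239): both odd, 4239 mod 4 = 3, 52901 mod 4 = 1, so the flip contributes +1; sign now +1
(52901/4239): 52901 mod 4239 = 2033, so (52901/4239) = (2033/4239)
flip (2033/4239) -> (4239/2033): both odd, 2033 mod 4 = 1, 4239 mod 4 = 3, so the flip contributes +1; sign now +1
(4239/2033): 4239 mod 2033 = 173, so (4239/2033) = (173/2033)
flip (173/2033) -> (2033/173): both odd, 173 mod 4 = 1, 2033 mod 4 = 1, so the flip contributes +1; sign now +1
(2033/173): 2033 mod 173 = 130, so (2033/173) = (130/173)
factor out 2^1: 130 = 2^1·65; with 173 mod 8 = 5, (2/173) = -1; sign now -1; continue with (65/173)
flip (65/173) -> (173/65): both odd, 65 mod 4 = 1, 173 mod 4 = 1, so the flip contributes +1; sign now -1
(173/65): 173 mod 65 = 43, so (173/65) = (43/65)
flip (43/65) -> (65/43): both odd, 43 mod 4 = 3, 65 mod 4 = 1, so the flip contributes +1; sign now -1
(65/43): 65 mod 43 = 22, so (65/43) = (22/43)
factor out 2^1: 22 = 2^1·11; with 43 mod 8 = 3, (2/43) = -1; sign now +1; continue with (11/43)
flip (11/43) -> (43/11): both odd, 11 mod 4 = 3, 43 mod 4 = 3, so the flip contributes -1; sign now -1
(43/11): 43 mod 11 = 10, so (43/11) = (10/11)
factor out 2^1: 10 = 2^1·5; with 11 mod 8 = 3, (2/11) = -1; sign now +1; continue with (5/11)
flip (5/11) -> (11/5): both odd, 5 mod 4 = 1, 11 mod 4 = 3, so the flip contributes +1; sign now +1
(11/5): 11 mod 5 = 1, so (11/5) = (1/5)
reached (1/5) = 1, so the symbol is +1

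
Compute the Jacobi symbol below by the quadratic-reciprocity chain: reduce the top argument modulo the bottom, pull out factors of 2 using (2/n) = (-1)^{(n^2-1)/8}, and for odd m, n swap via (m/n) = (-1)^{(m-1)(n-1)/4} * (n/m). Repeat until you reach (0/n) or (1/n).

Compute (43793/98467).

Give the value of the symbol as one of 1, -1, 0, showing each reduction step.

reciprocity: (43793/98467) = +1·(98467/43793) since 43793 mod 4 = 1, 98467 mod 4 = 3; sign now +1
(98467/43793) = (10881/43793)   [reduce mod 43793]
reciprocity: (10881/43793) = +1·(43793/10881) since 10881 mod 4 = 1, 43793 mod 4 = 1; sign now +1
(43793/10881) = (269/10881)   [reduce mod 10881]
reciprocity: (269/10881) = +1·(10881/269) since 269 mod 4 = 1, 10881 mod 4 = 1; sign now +1
(10881/269) = (121/269)   [reduce mod 269]
reciprocity: (121/269) = +1·(269/121) since 121 mod 4 = 1, 269 mod 4 = 1; sign now +1
(269/121) = (27/121)   [reduce mod 121]
reciprocity: (27/121) = +1·(121/27) since 27 mod 4 = 3, 121 mod 4 = 1; sign now +1
(121/27) = (13/27)   [reduce mod 27]
reciprocity: (13/27) = +1·(27/13) since 13 mod 4 = 1, 27 mod 4 = 3; sign now +1
(27/13) = (1/13)   [reduce mod 13]
(1/13) = 1; final value = sign = +1

1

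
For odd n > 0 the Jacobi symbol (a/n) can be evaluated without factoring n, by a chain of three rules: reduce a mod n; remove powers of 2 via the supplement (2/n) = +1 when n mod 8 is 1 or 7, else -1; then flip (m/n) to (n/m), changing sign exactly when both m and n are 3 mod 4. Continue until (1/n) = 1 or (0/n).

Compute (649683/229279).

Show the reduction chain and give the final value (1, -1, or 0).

(649683/229279) = (191125/229279)   [reduce mod 229279]
reciprocity: (191125/229279) = +1·(229279/191125) since 191125 mod 4 = 1, 229279 mod 4 = 3; sign now +1
(229279/191125) = (38154/191125)   [reduce mod 191125]
38154 = 2^1·19077; (2/191125) = -1 since 191125 mod 8 = 5, so (38154/191125) = (-1)^1·(19077/191125); sign now -1
reciprocity: (19077/191125) = +1·(191125/19077) since 19077 mod 4 = 1, 191125 mod 4 = 1; sign now -1
(191125/19077) = (355/19077)   [reduce mod 19077]
reciprocity: (355/19077) = +1·(19077/355) since 355 mod 4 = 3, 19077 mod 4 = 1; sign now -1
(19077/355) = (262/355)   [reduce mod 355]
262 = 2^1·131; (2/355) = -1 since 355 mod 8 = 3, so (262/355) = (-1)^1·(131/355); sign now +1
reciprocity: (131/355) = -1·(355/131) since 131 mod 4 = 3, 355 mod 4 = 3; sign now -1
(355/131) = (93/131)   [reduce mod 131]
reciprocity: (93/131) = +1·(131/93) since 93 mod 4 = 1, 131 mod 4 = 3; sign now -1
(131/93) = (38/93)   [reduce mod 93]
38 = 2^1·19; (2/93) = -1 since 93 mod 8 = 5, so (38/93) = (-1)^1·(19/93); sign now +1
reciprocity: (19/93) = +1·(93/19) since 19 mod 4 = 3, 93 mod 4 = 1; sign now +1
(93/19) = (17/19)   [reduce mod 19]
reciprocity: (17/19) = +1·(19/17) since 17 mod 4 = 1, 19 mod 4 = 3; sign now +1
(19/17) = (2/17)   [reduce mod 17]
2 = 2^1·1; (2/17) = +1 since 17 mod 8 = 1, so (2/17) = (+1)^1·(1/17); sign now +1
(1/17) = 1; final value = sign = +1

1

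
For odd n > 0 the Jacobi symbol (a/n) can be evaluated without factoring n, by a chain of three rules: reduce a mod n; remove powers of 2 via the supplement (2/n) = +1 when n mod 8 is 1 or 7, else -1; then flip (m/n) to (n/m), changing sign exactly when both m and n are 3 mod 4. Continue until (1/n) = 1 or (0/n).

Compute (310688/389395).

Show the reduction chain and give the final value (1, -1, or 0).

-1

310688 = 2^5·9709; (2/389395) = -1 since 389395 mod 8 = 3, so (310688/389395) = (-1)^5·(9709/389395); sign now -1
reciprocity: (9709/389395) = +1·(389395/9709) since 9709 mod 4 = 1, 389395 mod 4 = 3; sign now -1
(389395/9709) = (1035/9709)   [reduce mod 9709]
reciprocity: (1035/9709) = +1·(9709/1035) since 1035 mod 4 = 3, 9709 mod 4 = 1; sign now -1
(9709/1035) = (394/1035)   [reduce mod 1035]
394 = 2^1·197; (2/1035) = -1 since 1035 mod 8 = 3, so (394/1035) = (-1)^1·(197/1035); sign now +1
reciprocity: (197/1035) = +1·(1035/197) since 197 mod 4 = 1, 1035 mod 4 = 3; sign now +1
(1035/197) = (50/197)   [reduce mod 197]
50 = 2^1·25; (2/197) = -1 since 197 mod 8 = 5, so (50/197) = (-1)^1·(25/197); sign now -1
reciprocity: (25/197) = +1·(197/25) since 25 mod 4 = 1, 197 mod 4 = 1; sign now -1
(197/25) = (22/25)   [reduce mod 25]
22 = 2^1·11; (2/25) = +1 since 25 mod 8 = 1, so (22/25) = (+1)^1·(11/25); sign now -1
reciprocity: (11/25) = +1·(25/11) since 11 mod 4 = 3, 25 mod 4 = 1; sign now -1
(25/11) = (3/11)   [reduce mod 11]
reciprocity: (3/11) = -1·(11/3) since 3 mod 4 = 3, 11 mod 4 = 3; sign now +1
(11/3) = (2/3)   [reduce mod 3]
2 = 2^1·1; (2/3) = -1 since 3 mod 8 = 3, so (2/3) = (-1)^1·(1/3); sign now -1
(1/3) = 1; final value = sign = -1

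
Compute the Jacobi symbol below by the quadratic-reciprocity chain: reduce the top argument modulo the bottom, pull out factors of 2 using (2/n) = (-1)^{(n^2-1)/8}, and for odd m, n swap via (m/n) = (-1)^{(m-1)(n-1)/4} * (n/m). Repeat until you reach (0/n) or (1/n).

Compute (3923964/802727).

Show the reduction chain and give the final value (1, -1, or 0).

(3923964/802727): 3923964 mod 802727 = 713056, so (3923964/802727) = (713056/802727)
factor out 2^5: 713056 = 2^5·22283; with 802727 mod 8 = 7, (2/802727) = +1; sign now +1; continue with (22283/802727)
flip (22283/802727) -> (802727/22283): both odd, 22283 mod 4 = 3, 802727 mod 4 = 3, so the flip contributes -1; sign now -1
(802727/22283): 802727 mod 22283 = 539, so (802727/22283) = (539/22283)
flip (539/22283) -> (22283/539): both odd, 539 mod 4 = 3, 22283 mod 4 = 3, so the flip contributes -1; sign now +1
(22283/539): 22283 mod 539 = 184, so (22283/539) = (184/539)
factor out 2^3: 184 = 2^3·23; with 539 mod 8 = 3, (2/539) = -1; sign now -1; continue with (23/539)
flip (23/539) -> (539/23): both odd, 23 mod 4 = 3, 539 mod 4 = 3, so the flip contributes -1; sign now +1
(539/23): 539 mod 23 = 10, so (539/23) = (10/23)
factor out 2^1: 10 = 2^1·5; with 23 mod 8 = 7, (2/23) = +1; sign now +1; continue with (5/23)
flip (5/23) -> (23/5): both odd, 5 mod 4 = 1, 23 mod 4 = 3, so the flip contributes +1; sign now +1
(23/5): 23 mod 5 = 3, so (23/5) = (3/5)
flip (3/5) -> (5/3): both odd, 3 mod 4 = 3, 5 mod 4 = 1, so the flip contributes +1; sign now +1
(5/3): 5 mod 3 = 2, so (5/3) = (2/3)
factor out 2^1: 2 = 2^1·1; with 3 mod 8 = 3, (2/3) = -1; sign now -1; continue with (1/3)
reached (1/3) = 1, so the symbol is -1

-1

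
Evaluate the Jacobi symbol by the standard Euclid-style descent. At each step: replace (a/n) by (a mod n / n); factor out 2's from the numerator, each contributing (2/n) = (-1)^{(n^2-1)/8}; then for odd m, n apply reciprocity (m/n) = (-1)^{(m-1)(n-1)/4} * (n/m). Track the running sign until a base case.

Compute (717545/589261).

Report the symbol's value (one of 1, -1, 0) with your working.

-1

(717545/589261): 717545 mod 589261 = 128284, so (717545/589261) = (128284/589261)
factor out 2^2: 128284 = 2^2·32071; with 589261 mod 8 = 5, (2/589261) = -1; sign now +1; continue with (32071/589261)
flip (32071/589261) -> (589261/32071): both odd, 32071 mod 4 = 3, 589261 mod 4 = 1, so the flip contributes +1; sign now +1
(589261/32071): 589261 mod 32071 = 11983, so (589261/32071) = (11983/32071)
flip (11983/32071) -> (32071/11983): both odd, 11983 mod 4 = 3, 32071 mod 4 = 3, so the flip contributes -1; sign now -1
(32071/11983): 32071 mod 11983 = 8105, so (32071/11983) = (8105/11983)
flip (8105/11983) -> (11983/8105): both odd, 8105 mod 4 = 1, 11983 mod 4 = 3, so the flip contributes +1; sign now -1
(11983/8105): 11983 mod 8105 = 3878, so (11983/8105) = (3878/8105)
factor out 2^1: 3878 = 2^1·1939; with 8105 mod 8 = 1, (2/8105) = +1; sign now -1; continue with (1939/8105)
flip (1939/8105) -> (8105/1939): both odd, 1939 mod 4 = 3, 8105 mod 4 = 1, so the flip contributes +1; sign now -1
(8105/1939): 8105 mod 1939 = 349, so (8105/1939) = (349/1939)
flip (349/1939) -> (1939/349): both odd, 349 mod 4 = 1, 1939 mod 4 = 3, so the flip contributes +1; sign now -1
(1939/349): 1939 mod 349 = 194, so (1939/349) = (194/349)
factor out 2^1: 194 = 2^1·97; with 349 mod 8 = 5, (2/349) = -1; sign now +1; continue with (97/349)
flip (97/349) -> (349/97): both odd, 97 mod 4 = 1, 349 mod 4 = 1, so the flip contributes +1; sign now +1
(349/97): 349 mod 97 = 58, so (349/97) = (58/97)
factor out 2^1: 58 = 2^1·29; with 97 mod 8 = 1, (2/97) = +1; sign now +1; continue with (29/97)
flip (29/97) -> (97/29): both odd, 29 mod 4 = 1, 97 mod 4 = 1, so the flip contributes +1; sign now +1
(97/29): 97 mod 29 = 10, so (97/29) = (10/29)
factor out 2^1: 10 = 2^1·5; with 29 mod 8 = 5, (2/29) = -1; sign now -1; continue with (5/29)
flip (5/29) -> (29/5): both odd, 5 mod 4 = 1, 29 mod 4 = 1, so the flip contributes +1; sign now -1
(29/5): 29 mod 5 = 4, so (29/5) = (4/5)
factor out 2^2: 4 = 2^2·1; with 5 mod 8 = 5, (2/5) = -1; sign now -1; continue with (1/5)
reached (1/5) = 1, so the symbol is -1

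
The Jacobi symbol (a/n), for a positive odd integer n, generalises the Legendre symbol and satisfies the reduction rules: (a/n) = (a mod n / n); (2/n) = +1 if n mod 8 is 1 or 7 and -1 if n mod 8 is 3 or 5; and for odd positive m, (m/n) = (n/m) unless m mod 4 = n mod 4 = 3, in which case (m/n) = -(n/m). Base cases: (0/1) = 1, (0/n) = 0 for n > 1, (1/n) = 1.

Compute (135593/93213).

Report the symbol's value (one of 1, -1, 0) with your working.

(135593/93213) = (42380/93213)   [reduce mod 93213]
42380 = 2^2·10595; (2/93213) = -1 since 93213 mod 8 = 5, so (42380/93213) = (-1)^2·(10595/93213); sign now +1
reciprocity: (10595/93213) = +1·(93213/10595) since 10595 mod 4 = 3, 93213 mod 4 = 1; sign now +1
(93213/10595) = (8453/10595)   [reduce mod 10595]
reciprocity: (8453/10595) = +1·(10595/8453) since 8453 mod 4 = 1, 10595 mod 4 = 3; sign now +1
(10595/8453) = (2142/8453)   [reduce mod 8453]
2142 = 2^1·1071; (2/8453) = -1 since 8453 mod 8 = 5, so (2142/8453) = (-1)^1·(1071/8453); sign now -1
reciprocity: (1071/8453) = +1·(8453/1071) since 1071 mod 4 = 3, 8453 mod 4 = 1; sign now -1
(8453/1071) = (956/1071)   [reduce mod 1071]
956 = 2^2·239; (2/1071) = +1 since 1071 mod 8 = 7, so (956/1071) = (+1)^2·(239/1071); sign now -1
reciprocity: (239/1071) = -1·(1071/239) since 239 mod 4 = 3, 1071 mod 4 = 3; sign now +1
(1071/239) = (115/239)   [reduce mod 239]
reciprocity: (115/239) = -1·(239/115) since 115 mod 4 = 3, 239 mod 4 = 3; sign now -1
(239/115) = (9/115)   [reduce mod 115]
reciprocity: (9/115) = +1·(115/9) since 9 mod 4 = 1, 115 mod 4 = 3; sign now -1
(115/9) = (7/9)   [reduce mod 9]
reciprocity: (7/9) = +1·(9/7) since 7 mod 4 = 3, 9 mod 4 = 1; sign now -1
(9/7) = (2/7)   [reduce mod 7]
2 = 2^1·1; (2/7) = +1 since 7 mod 8 = 7, so (2/7) = (+1)^1·(1/7); sign now -1
(1/7) = 1; final value = sign = -1

-1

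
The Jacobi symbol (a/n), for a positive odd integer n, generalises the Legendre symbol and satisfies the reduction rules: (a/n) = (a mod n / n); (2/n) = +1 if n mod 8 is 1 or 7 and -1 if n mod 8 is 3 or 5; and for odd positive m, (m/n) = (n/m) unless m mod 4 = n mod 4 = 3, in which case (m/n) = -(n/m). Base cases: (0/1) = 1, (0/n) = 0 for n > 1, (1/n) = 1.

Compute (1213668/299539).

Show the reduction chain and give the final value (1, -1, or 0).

(1213668/299539): 1213668 mod 299539 = 15512, so (1213668/299539) = (15512/299539)
factor out 2^3: 15512 = 2^3·1939; with 299539 mod 8 = 3, (2/299539) = -1; sign now -1; continue with (1939/299539)
flip (1939/299539) -> (299539/1939): both odd, 1939 mod 4 = 3, 299539 mod 4 = 3, so the flip contributes -1; sign now +1
(299539/1939): 299539 mod 1939 = 933, so (299539/1939) = (933/1939)
flip (933/1939) -> (1939/933): both odd, 933 mod 4 = 1, 1939 mod 4 = 3, so the flip contributes +1; sign now +1
(1939/933): 1939 mod 933 = 73, so (1939/933) = (73/933)
flip (73/933) -> (933/73): both odd, 73 mod 4 = 1, 933 mod 4 = 1, so the flip contributes +1; sign now +1
(933/73): 933 mod 73 = 57, so (933/73) = (57/73)
flip (57/73) -> (73/57): both odd, 57 mod 4 = 1, 73 mod 4 = 1, so the flip contributes +1; sign now +1
(73/57): 73 mod 57 = 16, so (73/57) = (16/57)
factor out 2^4: 16 = 2^4·1; with 57 mod 8 = 1, (2/57) = +1; sign now +1; continue with (1/57)
reached (1/57) = 1, so the symbol is +1

1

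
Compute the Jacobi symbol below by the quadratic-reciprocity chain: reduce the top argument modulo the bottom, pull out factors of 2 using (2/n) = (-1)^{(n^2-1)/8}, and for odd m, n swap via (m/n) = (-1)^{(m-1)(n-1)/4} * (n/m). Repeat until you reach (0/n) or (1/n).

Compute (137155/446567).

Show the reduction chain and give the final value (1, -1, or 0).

-1

flip (137155/446567) -> (446567/137155): both odd, 137155 mod 4 = 3, 446567 mod 4 = 3, so the flip contributes -1; sign now -1
(446567/137155): 446567 mod 137155 = 35102, so (446567/137155) = (35102/137155)
factor out 2^1: 35102 = 2^1·17551; with 137155 mod 8 = 3, (2/137155) = -1; sign now +1; continue with (17551/137155)
flip (17551/137155) -> (137155/17551): both odd, 17551 mod 4 = 3, 137155 mod 4 = 3, so the flip contributes -1; sign now -1
(137155/17551): 137155 mod 17551 = 14298, so (137155/17551) = (14298/17551)
factor out 2^1: 14298 = 2^1·7149; with 17551 mod 8 = 7, (2/17551) = +1; sign now -1; continue with (7149/17551)
flip (7149/17551) -> (17551/7149): both odd, 7149 mod 4 = 1, 17551 mod 4 = 3, so the flip contributes +1; sign now -1
(17551/7149): 17551 mod 7149 = 3253, so (17551/7149) = (3253/7149)
flip (3253/7149) -> (7149/3253): both odd, 3253 mod 4 = 1, 7149 mod 4 = 1, so the flip contributes +1; sign now -1
(7149/3253): 7149 mod 3253 = 643, so (7149/3253) = (643/3253)
flip (643/3253) -> (3253/643): both odd, 643 mod 4 = 3, 3253 mod 4 = 1, so the flip contributes +1; sign now -1
(3253/643): 3253 mod 643 = 38, so (3253/643) = (38/643)
factor out 2^1: 38 = 2^1·19; with 643 mod 8 = 3, (2/643) = -1; sign now +1; continue with (19/643)
flip (19/643) -> (643/19): both odd, 19 mod 4 = 3, 643 mod 4 = 3, so the flip contributes -1; sign now -1
(643/19): 643 mod 19 = 16, so (643/19) = (16/19)
factor out 2^4: 16 = 2^4·1; with 19 mod 8 = 3, (2/19) = -1; sign now -1; continue with (1/19)
reached (1/19) = 1, so the symbol is -1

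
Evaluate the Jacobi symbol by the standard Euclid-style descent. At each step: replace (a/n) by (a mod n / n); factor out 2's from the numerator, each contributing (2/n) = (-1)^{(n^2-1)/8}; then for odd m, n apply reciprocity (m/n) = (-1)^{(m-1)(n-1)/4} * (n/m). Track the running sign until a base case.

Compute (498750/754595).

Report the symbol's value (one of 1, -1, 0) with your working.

0

factor out 2^1: 498750 = 2^1·249375; with 754595 mod 8 = 3, (2/754595) = -1; sign now -1; continue with (249375/754595)
flip (249375/754595) -> (754595/249375): both odd, 249375 mod 4 = 3, 754595 mod 4 = 3, so the flip contributes -1; sign now +1
(754595/249375): 754595 mod 249375 = 6470, so (754595/249375) = (6470/249375)
factor out 2^1: 6470 = 2^1·3235; with 249375 mod 8 = 7, (2/249375) = +1; sign now +1; continue with (3235/249375)
flip (3235/249375) -> (249375/3235): both odd, 3235 mod 4 = 3, 249375 mod 4 = 3, so the flip contributes -1; sign now -1
(249375/3235): 249375 mod 3235 = 280, so (249375/3235) = (280/3235)
factor out 2^3: 280 = 2^3·35; with 3235 mod 8 = 3, (2/3235) = -1; sign now +1; continue with (35/3235)
flip (35/3235) -> (3235/35): both odd, 35 mod 4 = 3, 3235 mod 4 = 3, so the flip contributes -1; sign now -1
(3235/35): 3235 mod 35 = 15, so (3235/35) = (15/35)
flip (15/35) -> (35/15): both odd, 15 mod 4 = 3, 35 mod 4 = 3, so the flip contributes -1; sign now +1
(35/15): 35 mod 15 = 5, so (35/15) = (5/15)
flip (5/15) -> (15/5): both odd, 5 mod 4 = 1, 15 mod 4 = 3, so the flip contributes +1; sign now +1
(15/5): 15 mod 5 = 0, so (15/5) = (0/5)
reached (0/5); gcd(a, n) > 1, so (0/5) = 0 and the symbol is 0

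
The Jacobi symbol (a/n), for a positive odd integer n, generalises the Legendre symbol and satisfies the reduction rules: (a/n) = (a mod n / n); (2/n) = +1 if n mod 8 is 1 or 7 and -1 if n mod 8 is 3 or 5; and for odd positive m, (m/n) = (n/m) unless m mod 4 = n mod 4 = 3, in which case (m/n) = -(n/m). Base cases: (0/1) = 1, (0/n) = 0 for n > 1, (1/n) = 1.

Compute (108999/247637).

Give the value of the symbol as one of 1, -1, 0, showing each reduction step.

flip (108999/247637) -> (247637/108999): both odd, 108999 mod 4 = 3, 247637 mod 4 = 1, so the flip contributes +1; sign now +1
(247637/108999): 247637 mod 108999 = 29639, so (247637/108999) = (29639/108999)
flip (29639/108999) -> (108999/29639): both odd, 29639 mod 4 = 3, 108999 mod 4 = 3, so the flip contributes -1; sign now -1
(108999/29639): 108999 mod 29639 = 20082, so (108999/29639) = (20082/29639)
factor out 2^1: 20082 = 2^1·10041; with 29639 mod 8 = 7, (2/29639) = +1; sign now -1; continue with (10041/29639)
flip (10041/29639) -> (29639/10041): both odd, 10041 mod 4 = 1, 29639 mod 4 = 3, so the flip contributes +1; sign now -1
(29639/10041): 29639 mod 10041 = 9557, so (29639/10041) = (9557/10041)
flip (9557/10041) -> (10041/9557): both odd, 9557 mod 4 = 1, 10041 mod 4 = 1, so the flip contributes +1; sign now -1
(10041/9557): 10041 mod 9557 = 484, so (10041/9557) = (484/9557)
factor out 2^2: 484 = 2^2·121; with 9557 mod 8 = 5, (2/9557) = -1; sign now -1; continue with (121/9557)
flip (121/9557) -> (9557/121): both odd, 121 mod 4 = 1, 9557 mod 4 = 1, so the flip contributes +1; sign now -1
(9557/121): 9557 mod 121 = 119, so (9557/121) = (119/121)
flip (119/121) -> (121/119): both odd, 119 mod 4 = 3, 121 mod 4 = 1, so the flip contributes +1; sign now -1
(121/119): 121 mod 119 = 2, so (121/119) = (2/119)
factor out 2^1: 2 = 2^1·1; with 119 mod 8 = 7, (2/119) = +1; sign now -1; continue with (1/119)
reached (1/119) = 1, so the symbol is -1

-1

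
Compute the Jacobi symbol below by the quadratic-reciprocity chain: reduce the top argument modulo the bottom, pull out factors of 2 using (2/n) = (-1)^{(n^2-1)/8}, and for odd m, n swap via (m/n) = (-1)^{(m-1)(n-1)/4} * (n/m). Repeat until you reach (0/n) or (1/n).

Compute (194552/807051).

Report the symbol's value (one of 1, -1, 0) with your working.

factor out 2^3: 194552 = 2^3·24319; with 807051 mod 8 = 3, (2/807051) = -1; sign now -1; continue with (24319/807051)
flip (24319/807051) -> (807051/24319): both odd, 24319 mod 4 = 3, 807051 mod 4 = 3, so the flip contributes -1; sign now +1
(807051/24319): 807051 mod 24319 = 4524, so (807051/24319) = (4524/24319)
factor out 2^2: 4524 = 2^2·1131; with 24319 mod 8 = 7, (2/24319) = +1; sign now +1; continue with (1131/24319)
flip (1131/24319) -> (24319/1131): both odd, 1131 mod 4 = 3, 24319 mod 4 = 3, so the flip contributes -1; sign now -1
(24319/1131): 24319 mod 1131 = 568, so (24319/1131) = (568/1131)
factor out 2^3: 568 = 2^3·71; with 1131 mod 8 = 3, (2/1131) = -1; sign now +1; continue with (71/1131)
flip (71/1131) -> (1131/71): both odd, 71 mod 4 = 3, 1131 mod 4 = 3, so the flip contributes -1; sign now -1
(1131/71): 1131 mod 71 = 66, so (1131/71) = (66/71)
factor out 2^1: 66 = 2^1·33; with 71 mod 8 = 7, (2/71) = +1; sign now -1; continue with (33/71)
flip (33/71) -> (71/33): both odd, 33 mod 4 = 1, 71 mod 4 = 3, so the flip contributes +1; sign now -1
(71/33): 71 mod 33 = 5, so (71/33) = (5/33)
flip (5/33) -> (33/5): both odd, 5 mod 4 = 1, 33 mod 4 = 1, so the flip contributes +1; sign now -1
(33/5): 33 mod 5 = 3, so (33/5) = (3/5)
flip (3/5) -> (5/3): both odd, 3 mod 4 = 3, 5 mod 4 = 1, so the flip contributes +1; sign now -1
(5/3): 5 mod 3 = 2, so (5/3) = (2/3)
factor out 2^1: 2 = 2^1·1; with 3 mod 8 = 3, (2/3) = -1; sign now +1; continue with (1/3)
reached (1/3) = 1, so the symbol is +1

1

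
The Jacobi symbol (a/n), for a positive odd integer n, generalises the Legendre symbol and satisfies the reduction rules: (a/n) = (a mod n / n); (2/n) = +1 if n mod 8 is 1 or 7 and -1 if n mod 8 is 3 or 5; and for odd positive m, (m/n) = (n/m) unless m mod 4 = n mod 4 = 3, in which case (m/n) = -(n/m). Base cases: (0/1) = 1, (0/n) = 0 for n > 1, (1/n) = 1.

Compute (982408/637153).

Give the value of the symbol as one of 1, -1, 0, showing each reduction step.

1

(982408/637153): 982408 mod 637153 = 345255, so (982408/637153) = (345255/637153)
flip (345255/637153) -> (637153/345255): both odd, 345255 mod 4 = 3, 637153 mod 4 = 1, so the flip contributes +1; sign now +1
(637153/345255): 637153 mod 345255 = 291898, so (637153/345255) = (291898/345255)
factor out 2^1: 291898 = 2^1·145949; with 345255 mod 8 = 7, (2/345255) = +1; sign now +1; continue with (145949/345255)
flip (145949/345255) -> (345255/145949): both odd, 145949 mod 4 = 1, 345255 mod 4 = 3, so the flip contributes +1; sign now +1
(345255/145949): 345255 mod 145949 = 53357, so (345255/145949) = (53357/145949)
flip (53357/145949) -> (145949/53357): both odd, 53357 mod 4 = 1, 145949 mod 4 = 1, so the flip contributes +1; sign now +1
(145949/53357): 145949 mod 53357 = 39235, so (145949/53357) = (39235/53357)
flip (39235/53357) -> (53357/39235): both odd, 39235 mod 4 = 3, 53357 mod 4 = 1, so the flip contributes +1; sign now +1
(53357/39235): 53357 mod 39235 = 14122, so (53357/39235) = (14122/39235)
factor out 2^1: 14122 = 2^1·7061; with 39235 mod 8 = 3, (2/39235) = -1; sign now -1; continue with (7061/39235)
flip (7061/39235) -> (39235/7061): both odd, 7061 mod 4 = 1, 39235 mod 4 = 3, so the flip contributes +1; sign now -1
(39235/7061): 39235 mod 7061 = 3930, so (39235/7061) = (3930/7061)
factor out 2^1: 3930 = 2^1·1965; with 7061 mod 8 = 5, (2/7061) = -1; sign now +1; continue with (1965/7061)
flip (1965/7061) -> (7061/1965): both odd, 1965 mod 4 = 1, 7061 mod 4 = 1, so the flip contributes +1; sign now +1
(7061/1965): 7061 mod 1965 = 1166, so (7061/1965) = (1166/1965)
factor out 2^1: 1166 = 2^1·583; with 1965 mod 8 = 5, (2/1965) = -1; sign now -1; continue with (583/1965)
flip (583/1965) -> (1965/583): both odd, 583 mod 4 = 3, 1965 mod 4 = 1, so the flip contributes +1; sign now -1
(1965/583): 1965 mod 583 = 216, so (1965/583) = (216/583)
factor out 2^3: 216 = 2^3·27; with 583 mod 8 = 7, (2/583) = +1; sign now -1; continue with (27/583)
flip (27/583) -> (583/27): both odd, 27 mod 4 = 3, 583 mod 4 = 3, so the flip contributes -1; sign now +1
(583/27): 583 mod 27 = 16, so (583/27) = (16/27)
factor out 2^4: 16 = 2^4·1; with 27 mod 8 = 3, (2/27) = -1; sign now +1; continue with (1/27)
reached (1/27) = 1, so the symbol is +1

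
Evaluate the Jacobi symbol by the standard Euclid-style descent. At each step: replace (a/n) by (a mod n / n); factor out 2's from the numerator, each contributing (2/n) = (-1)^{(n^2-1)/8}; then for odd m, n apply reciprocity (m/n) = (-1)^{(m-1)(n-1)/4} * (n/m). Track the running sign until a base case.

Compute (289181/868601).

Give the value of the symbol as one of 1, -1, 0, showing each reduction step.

-1

reciprocity: (289181/868601) = +1·(868601/289181) since 289181 mod 4 = 1, 868601 mod 4 = 1; sign now +1
(868601/289181) = (1058/289181)   [reduce mod 289181]
1058 = 2^1·529; (2/289181) = -1 since 289181 mod 8 = 5, so (1058/289181) = (-1)^1·(529/289181); sign now -1
reciprocity: (529/289181) = +1·(289181/529) since 529 mod 4 = 1, 289181 mod 4 = 1; sign now -1
(289181/529) = (347/529)   [reduce mod 529]
reciprocity: (347/529) = +1·(529/347) since 347 mod 4 = 3, 529 mod 4 = 1; sign now -1
(529/347) = (182/347)   [reduce mod 347]
182 = 2^1·91; (2/347) = -1 since 347 mod 8 = 3, so (182/347) = (-1)^1·(91/347); sign now +1
reciprocity: (91/347) = -1·(347/91) since 91 mod 4 = 3, 347 mod 4 = 3; sign now -1
(347/91) = (74/91)   [reduce mod 91]
74 = 2^1·37; (2/91) = -1 since 91 mod 8 = 3, so (74/91) = (-1)^1·(37/91); sign now +1
reciprocity: (37/91) = +1·(91/37) since 37 mod 4 = 1, 91 mod 4 = 3; sign now +1
(91/37) = (17/37)   [reduce mod 37]
reciprocity: (17/37) = +1·(37/17) since 17 mod 4 = 1, 37 mod 4 = 1; sign now +1
(37/17) = (3/17)   [reduce mod 17]
reciprocity: (3/17) = +1·(17/3) since 3 mod 4 = 3, 17 mod 4 = 1; sign now +1
(17/3) = (2/3)   [reduce mod 3]
2 = 2^1·1; (2/3) = -1 since 3 mod 8 = 3, so (2/3) = (-1)^1·(1/3); sign now -1
(1/3) = 1; final value = sign = -1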